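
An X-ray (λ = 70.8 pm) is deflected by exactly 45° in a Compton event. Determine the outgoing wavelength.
71.5106 pm

Using the Compton formula: λ' = λ + λ_C(1 − cos θ)

For θ = 45°, cos θ = √2/2 (exact) ≈ 0.7071, so:
1 − cos 45° = 1 − (√2/2) ≈ 0.2929

Δλ = λ_C × 0.2929 = 2.4263 × 0.2929 = 0.7106 pm

λ' = 70.8 + 0.7106 = 71.5106 pm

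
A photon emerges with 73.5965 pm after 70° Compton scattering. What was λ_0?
72.0000 pm

From λ' = λ + Δλ, we have λ = λ' - Δλ

First calculate the Compton shift:
Δλ = λ_C(1 - cos θ)
Δλ = 2.4263 × (1 - cos(70°))
Δλ = 2.4263 × 0.6580
Δλ = 1.5965 pm

Initial wavelength:
λ = λ' - Δλ
λ = 73.5965 - 1.5965
λ = 72.0000 pm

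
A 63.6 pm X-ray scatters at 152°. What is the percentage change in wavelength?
7.1834%

Calculate the Compton shift:
Δλ = λ_C(1 - cos(152°))
Δλ = 2.4263 × (1 - cos(152°))
Δλ = 2.4263 × 1.8829
Δλ = 4.5686 pm

Percentage change:
(Δλ/λ₀) × 100 = (4.5686/63.6) × 100
= 7.1834%

(Intermediate values are shown rounded; full precision is carried through to the final answer.)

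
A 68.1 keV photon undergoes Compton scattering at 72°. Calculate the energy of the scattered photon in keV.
62.3577 keV

First convert energy to wavelength:
λ = hc/E, with hc ≈ 1239.842 keV·pm (i.e. 1239.842 eV·nm)

For E = 68.1 keV = 68100 eV:
λ = 1239.842 keV·pm / 68.1 keV
λ = 18.2062 pm

Calculate the Compton shift:
Δλ = λ_C(1 - cos(72°)) = 2.4263 × 0.6910
Δλ = 1.6765 pm

Final wavelength:
λ' = 18.2062 + 1.6765 = 19.8827 pm

Final energy:
E' = hc/λ' = 1239.842 / 19.8827 = 62.3577 keV

(Intermediate values are shown rounded; full precision is carried through to the final answer.)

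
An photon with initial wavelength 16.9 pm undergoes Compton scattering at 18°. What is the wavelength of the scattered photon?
17.0188 pm

Using the Compton scattering formula:
λ' = λ + Δλ = λ + λ_C(1 - cos θ)

Given:
- Initial wavelength λ = 16.9 pm
- Scattering angle θ = 18°
- Compton wavelength λ_C ≈ 2.4263 pm

Calculate the shift:
Δλ = 2.4263 × (1 - cos(18°))
Δλ = 2.4263 × 0.0489
Δλ = 0.1188 pm

Final wavelength:
λ' = 16.9 + 0.1188 = 17.0188 pm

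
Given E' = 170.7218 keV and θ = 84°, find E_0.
243.6001 keV

Convert final energy to wavelength (hc ≈ 1239.842 keV·pm):
λ' = hc/E' = 1239.842 / 170.7218 = 7.2624 pm

Calculate the Compton shift:
Δλ = λ_C(1 - cos(84°))
Δλ = 2.4263 × (1 - cos(84°))
Δλ = 2.1727 pm

Initial wavelength:
λ = λ' - Δλ = 7.2624 - 2.1727 = 5.0897 pm

Initial energy:
E = hc/λ = 1239.842 / 5.0897 = 243.6001 keV

(Intermediate values are shown rounded; full precision is carried through to the final answer.)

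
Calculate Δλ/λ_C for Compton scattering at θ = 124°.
1.5592 λ_C

The Compton shift formula is:
Δλ = λ_C(1 - cos θ)

Dividing both sides by λ_C:
Δλ/λ_C = 1 - cos θ

For θ = 124°:
Δλ/λ_C = 1 - cos(124°)
Δλ/λ_C = 1 - -0.5592
Δλ/λ_C = 1.5592

This means the shift is 1.5592 × λ_C = 3.7831 pm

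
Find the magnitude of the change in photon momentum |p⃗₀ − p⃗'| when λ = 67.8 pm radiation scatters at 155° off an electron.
1.8474e-23 kg·m/s

Photon momentum magnitude is p = h/λ.

Initial momentum:
p₀ = h/λ = 6.6261e-34/6.7800e-11 = 9.7730e-24 kg·m/s

After scattering:
λ' = λ + Δλ = 67.8 + 4.6253 = 72.4253 pm
p' = h/λ' = 6.6261e-34/7.2425e-11 = 9.1488e-24 kg·m/s

Momentum is a vector; the scattered photon's direction makes angle θ = 155° with the incident direction. The magnitude of the vector change Δp⃗ = p⃗₀ − p⃗' is found from the law of cosines:
|Δp⃗|² = p₀² + p'² − 2p₀p'cos θ
|Δp⃗|² = (9.7730e-24)² + (9.1488e-24)² − 2·9.7730e-24·9.1488e-24·cos(155°)
|Δp⃗| = 1.8474e-23 kg·m/s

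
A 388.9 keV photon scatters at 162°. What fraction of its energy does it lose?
0.5976 (or 59.76%)

Calculate initial and final photon energies:

Initial: E₀ = 388.9 keV → λ₀ = 3.1881 pm
Compton shift: Δλ = 4.7339 pm
Final wavelength: λ' = 7.9219 pm
Final energy: E' = 156.5073 keV

Fractional energy loss:
(E₀ - E')/E₀ = (388.9000 - 156.5073)/388.9000
= 232.3927/388.9000
= 0.5976
= 59.76%

(Intermediate values are shown rounded; full precision is carried through to the final answer.)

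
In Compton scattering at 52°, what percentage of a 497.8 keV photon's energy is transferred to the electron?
0.2724 (or 27.24%)

Calculate initial and final photon energies:

Initial: E₀ = 497.8 keV → λ₀ = 2.4906 pm
Compton shift: Δλ = 0.9325 pm
Final wavelength: λ' = 3.4232 pm
Final energy: E' = 362.1915 keV

Fractional energy loss:
(E₀ - E')/E₀ = (497.8000 - 362.1915)/497.8000
= 135.6085/497.8000
= 0.2724
= 27.24%

(Intermediate values are shown rounded; full precision is carried through to the final answer.)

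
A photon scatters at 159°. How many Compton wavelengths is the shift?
1.9336 λ_C

The Compton shift formula is:
Δλ = λ_C(1 - cos θ)

Dividing both sides by λ_C:
Δλ/λ_C = 1 - cos θ

For θ = 159°:
Δλ/λ_C = 1 - cos(159°)
Δλ/λ_C = 1 - -0.9336
Δλ/λ_C = 1.9336

This means the shift is 1.9336 × λ_C = 4.6915 pm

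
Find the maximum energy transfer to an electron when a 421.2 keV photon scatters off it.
262.1687 keV

Maximum energy transfer occurs at θ = 180° (backscattering).

Initial photon: E₀ = 421.2 keV → λ₀ = 2.9436 pm

Maximum Compton shift (at 180°):
Δλ_max = 2λ_C = 2 × 2.4263 = 4.8526 pm

Final wavelength:
λ' = 2.9436 + 4.8526 = 7.7962 pm

Minimum photon energy (maximum energy to electron):
E'_min = hc/λ' = 159.0313 keV

Maximum electron kinetic energy:
K_max = E₀ - E'_min = 421.2000 - 159.0313 = 262.1687 keV

(Intermediate values are shown rounded; full precision is carried through to the final answer.)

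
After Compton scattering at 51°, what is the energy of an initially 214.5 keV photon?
185.6181 keV

First convert energy to wavelength:
λ = hc/E, with hc ≈ 1239.842 keV·pm (i.e. 1239.842 eV·nm)

For E = 214.5 keV = 214500 eV:
λ = 1239.842 keV·pm / 214.5 keV
λ = 5.7801 pm

Calculate the Compton shift:
Δλ = λ_C(1 - cos(51°)) = 2.4263 × 0.3707
Δλ = 0.8994 pm

Final wavelength:
λ' = 5.7801 + 0.8994 = 6.6795 pm

Final energy:
E' = hc/λ' = 1239.842 / 6.6795 = 185.6181 keV

(Intermediate values are shown rounded; full precision is carried through to the final answer.)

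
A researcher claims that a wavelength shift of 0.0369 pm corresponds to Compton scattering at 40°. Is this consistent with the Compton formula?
No, inconsistent

Calculate the expected shift for θ = 40°:

Δλ_expected = λ_C(1 - cos(40°))
Δλ_expected = 2.4263 × (1 - cos(40°))
Δλ_expected = 2.4263 × 0.2340
Δλ_expected = 0.5676 pm

Given shift: 0.0369 pm
Expected shift: 0.5676 pm
Difference: 0.5308 pm

The values do not match. The given shift corresponds to θ ≈ 10.0°, not 40°.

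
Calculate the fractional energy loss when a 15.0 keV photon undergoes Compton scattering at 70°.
0.0189 (or 1.89%)

Calculate initial and final photon energies:

Initial: E₀ = 15.0 keV → λ₀ = 82.6561 pm
Compton shift: Δλ = 1.5965 pm
Final wavelength: λ' = 84.2526 pm
Final energy: E' = 14.7158 keV

Fractional energy loss:
(E₀ - E')/E₀ = (15.0000 - 14.7158)/15.0000
= 0.2842/15.0000
= 0.0189
= 1.89%

(Intermediate values are shown rounded; full precision is carried through to the final answer.)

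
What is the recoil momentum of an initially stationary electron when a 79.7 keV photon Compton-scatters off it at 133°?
7.0094e-23 kg·m/s

The electron is initially at rest, so by conservation of momentum:
p⃗_e = p⃗₀ − p⃗'  (incident photon momentum minus scattered photon momentum)

Photon momentum magnitudes (p = h/λ = E/c):
λ₀ = hc/E₀ = 15.5564 pm → p₀ = h/λ₀ = 4.2594e-23 kg·m/s
Δλ = λ_C(1 − cos 133°) = 4.0810 pm
λ' = 19.6374 pm → p' = h/λ' = 3.3742e-23 kg·m/s

The scattered photon makes angle θ = 133° with the incident direction, so by the law of cosines:
|p⃗_e|² = p₀² + p'² − 2p₀p'cos θ
|p⃗_e|² = (4.2594e-23)² + (3.3742e-23)² − 2·4.2594e-23·3.3742e-23·cos(133°)
|p⃗_e| = 7.0094e-23 kg·m/s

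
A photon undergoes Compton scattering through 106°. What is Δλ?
3.0951 pm

Using the Compton scattering formula:
Δλ = λ_C(1 - cos θ)

where λ_C = h/(m_e·c) ≈ 2.4263 pm is the Compton wavelength of an electron.

For θ = 106°:
cos(106°) = -0.2756
1 - cos(106°) = 1.2756

Δλ = 2.4263 × 1.2756
Δλ = 3.0951 pm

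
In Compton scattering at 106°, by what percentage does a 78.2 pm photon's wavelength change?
3.9579%

Calculate the Compton shift:
Δλ = λ_C(1 - cos(106°))
Δλ = 2.4263 × (1 - cos(106°))
Δλ = 2.4263 × 1.2756
Δλ = 3.0951 pm

Percentage change:
(Δλ/λ₀) × 100 = (3.0951/78.2) × 100
= 3.9579%

(Intermediate values are shown rounded; full precision is carried through to the final answer.)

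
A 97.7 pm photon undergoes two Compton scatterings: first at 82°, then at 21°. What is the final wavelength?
99.9498 pm

Apply Compton shift twice:

First scattering at θ₁ = 82°:
Δλ₁ = λ_C(1 - cos(82°))
Δλ₁ = 2.4263 × 0.8608
Δλ₁ = 2.0886 pm

After first scattering:
λ₁ = 97.7 + 2.0886 = 99.7886 pm

Second scattering at θ₂ = 21°:
Δλ₂ = λ_C(1 - cos(21°))
Δλ₂ = 2.4263 × 0.0664
Δλ₂ = 0.1612 pm

Final wavelength:
λ₂ = 99.7886 + 0.1612 = 99.9498 pm

Total shift: Δλ_total = 2.0886 + 0.1612 = 2.2498 pm

(Intermediate values are shown rounded; full precision is carried through to the final answer.)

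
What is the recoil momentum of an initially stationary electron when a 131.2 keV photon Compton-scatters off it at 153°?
1.1420e-22 kg·m/s

The electron is initially at rest, so by conservation of momentum:
p⃗_e = p⃗₀ − p⃗'  (incident photon momentum minus scattered photon momentum)

Photon momentum magnitudes (p = h/λ = E/c):
λ₀ = hc/E₀ = 9.4500 pm → p₀ = h/λ₀ = 7.0117e-23 kg·m/s
Δλ = λ_C(1 − cos 153°) = 4.5882 pm
λ' = 14.0382 pm → p' = h/λ' = 4.7200e-23 kg·m/s

The scattered photon makes angle θ = 153° with the incident direction, so by the law of cosines:
|p⃗_e|² = p₀² + p'² − 2p₀p'cos θ
|p⃗_e|² = (7.0117e-23)² + (4.7200e-23)² − 2·7.0117e-23·4.7200e-23·cos(153°)
|p⃗_e| = 1.1420e-22 kg·m/s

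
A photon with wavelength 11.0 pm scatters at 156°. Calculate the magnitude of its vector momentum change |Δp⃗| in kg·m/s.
1.0042e-22 kg·m/s

Photon momentum magnitude is p = h/λ.

Initial momentum:
p₀ = h/λ = 6.6261e-34/1.1000e-11 = 6.0237e-23 kg·m/s

After scattering:
λ' = λ + Δλ = 11.0 + 4.6429 = 15.6429 pm
p' = h/λ' = 6.6261e-34/1.5643e-11 = 4.2358e-23 kg·m/s

Momentum is a vector; the scattered photon's direction makes angle θ = 156° with the incident direction. The magnitude of the vector change Δp⃗ = p⃗₀ − p⃗' is found from the law of cosines:
|Δp⃗|² = p₀² + p'² − 2p₀p'cos θ
|Δp⃗|² = (6.0237e-23)² + (4.2358e-23)² − 2·6.0237e-23·4.2358e-23·cos(156°)
|Δp⃗| = 1.0042e-22 kg·m/s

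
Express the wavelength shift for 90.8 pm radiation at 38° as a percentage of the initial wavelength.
0.5665%

Calculate the Compton shift:
Δλ = λ_C(1 - cos(38°))
Δλ = 2.4263 × (1 - cos(38°))
Δλ = 2.4263 × 0.2120
Δλ = 0.5144 pm

Percentage change:
(Δλ/λ₀) × 100 = (0.5144/90.8) × 100
= 0.5665%

(Intermediate values are shown rounded; full precision is carried through to the final answer.)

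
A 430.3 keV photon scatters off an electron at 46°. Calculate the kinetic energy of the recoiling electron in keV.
88.0099 keV

By energy conservation: K_e = E_initial - E_final

First find the scattered photon energy:
Initial wavelength: λ = hc/E = 2.8813 pm
Compton shift: Δλ = λ_C(1 - cos(46°)) = 0.7409 pm
Final wavelength: λ' = 2.8813 + 0.7409 = 3.6222 pm
Final photon energy: E' = hc/λ' = 342.2901 keV

Electron kinetic energy:
K_e = E - E' = 430.3000 - 342.2901 = 88.0099 keV

(Intermediate values are shown rounded; full precision is carried through to the final answer.)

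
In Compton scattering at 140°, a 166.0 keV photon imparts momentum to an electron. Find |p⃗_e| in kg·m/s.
1.3679e-22 kg·m/s

The electron is initially at rest, so by conservation of momentum:
p⃗_e = p⃗₀ − p⃗'  (incident photon momentum minus scattered photon momentum)

Photon momentum magnitudes (p = h/λ = E/c):
λ₀ = hc/E₀ = 7.4689 pm → p₀ = h/λ₀ = 8.8715e-23 kg·m/s
Δλ = λ_C(1 − cos 140°) = 4.2850 pm
λ' = 11.7539 pm → p' = h/λ' = 5.6373e-23 kg·m/s

The scattered photon makes angle θ = 140° with the incident direction, so by the law of cosines:
|p⃗_e|² = p₀² + p'² − 2p₀p'cos θ
|p⃗_e|² = (8.8715e-23)² + (5.6373e-23)² − 2·8.8715e-23·5.6373e-23·cos(140°)
|p⃗_e| = 1.3679e-22 kg·m/s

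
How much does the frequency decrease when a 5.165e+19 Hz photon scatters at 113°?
1.899e+19 Hz (decrease)

Convert frequency to wavelength (c = 299792458 m/s):
λ₀ = c/f₀ = 299792458/5.165e+19 = 5.8043070e-12 m = 5.8043 pm

Calculate Compton shift:
Δλ = λ_C(1 - cos(113°)) = 3.3743 pm

Final wavelength:
λ' = λ₀ + Δλ = 5.8043 + 3.3743 = 9.1787 pm

Final frequency:
f' = c/λ' = 299792458/9.1786522e-12 = 3.2661926e+19 Hz

Frequency shift (decrease):
Δf = f₀ - f' = 5.165e+19 - 3.2661926e+19 = 1.899e+19 Hz

(Intermediate values are shown rounded; full precision is carried through to the final answer.)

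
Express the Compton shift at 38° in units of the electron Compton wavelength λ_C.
0.2120 λ_C

The Compton shift formula is:
Δλ = λ_C(1 - cos θ)

Dividing both sides by λ_C:
Δλ/λ_C = 1 - cos θ

For θ = 38°:
Δλ/λ_C = 1 - cos(38°)
Δλ/λ_C = 1 - 0.7880
Δλ/λ_C = 0.2120

This means the shift is 0.2120 × λ_C = 0.5144 pm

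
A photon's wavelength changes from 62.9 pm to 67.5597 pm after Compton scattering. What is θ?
157.00°

First find the wavelength shift:
Δλ = λ' - λ = 67.5597 - 62.9 = 4.6597 pm

Using Δλ = λ_C(1 - cos θ), with λ_C = h/(m_e·c) ≈ 2.42631024 pm:
cos θ = 1 - Δλ/λ_C
cos θ = 1 - 4.6597/2.42631024
cos θ = -0.920488

θ = arccos(-0.920488)
θ = 157.00°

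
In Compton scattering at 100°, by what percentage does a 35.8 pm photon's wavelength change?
7.9543%

Calculate the Compton shift:
Δλ = λ_C(1 - cos(100°))
Δλ = 2.4263 × (1 - cos(100°))
Δλ = 2.4263 × 1.1736
Δλ = 2.8476 pm

Percentage change:
(Δλ/λ₀) × 100 = (2.8476/35.8) × 100
= 7.9543%

(Intermediate values are shown rounded; full precision is carried through to the final answer.)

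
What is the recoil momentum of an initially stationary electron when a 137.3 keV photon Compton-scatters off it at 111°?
1.0536e-22 kg·m/s

The electron is initially at rest, so by conservation of momentum:
p⃗_e = p⃗₀ − p⃗'  (incident photon momentum minus scattered photon momentum)

Photon momentum magnitudes (p = h/λ = E/c):
λ₀ = hc/E₀ = 9.0302 pm → p₀ = h/λ₀ = 7.3377e-23 kg·m/s
Δλ = λ_C(1 − cos 111°) = 3.2958 pm
λ' = 12.3260 pm → p' = h/λ' = 5.3757e-23 kg·m/s

The scattered photon makes angle θ = 111° with the incident direction, so by the law of cosines:
|p⃗_e|² = p₀² + p'² − 2p₀p'cos θ
|p⃗_e|² = (7.3377e-23)² + (5.3757e-23)² − 2·7.3377e-23·5.3757e-23·cos(111°)
|p⃗_e| = 1.0536e-22 kg·m/s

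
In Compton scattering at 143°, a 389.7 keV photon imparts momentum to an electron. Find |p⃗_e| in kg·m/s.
2.8337e-22 kg·m/s

The electron is initially at rest, so by conservation of momentum:
p⃗_e = p⃗₀ − p⃗'  (incident photon momentum minus scattered photon momentum)

Photon momentum magnitudes (p = h/λ = E/c):
λ₀ = hc/E₀ = 3.1815 pm → p₀ = h/λ₀ = 2.0827e-22 kg·m/s
Δλ = λ_C(1 − cos 143°) = 4.3640 pm
λ' = 7.5456 pm → p' = h/λ' = 8.7814e-23 kg·m/s

The scattered photon makes angle θ = 143° with the incident direction, so by the law of cosines:
|p⃗_e|² = p₀² + p'² − 2p₀p'cos θ
|p⃗_e|² = (2.0827e-22)² + (8.7814e-23)² − 2·2.0827e-22·8.7814e-23·cos(143°)
|p⃗_e| = 2.8337e-22 kg·m/s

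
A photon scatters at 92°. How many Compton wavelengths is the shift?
1.0349 λ_C

The Compton shift formula is:
Δλ = λ_C(1 - cos θ)

Dividing both sides by λ_C:
Δλ/λ_C = 1 - cos θ

For θ = 92°:
Δλ/λ_C = 1 - cos(92°)
Δλ/λ_C = 1 - -0.0349
Δλ/λ_C = 1.0349

This means the shift is 1.0349 × λ_C = 2.5110 pm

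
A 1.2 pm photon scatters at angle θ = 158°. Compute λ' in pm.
5.8759 pm

Using the Compton scattering formula:
λ' = λ + Δλ = λ + λ_C(1 - cos θ)

Given:
- Initial wavelength λ = 1.2 pm
- Scattering angle θ = 158°
- Compton wavelength λ_C ≈ 2.4263 pm

Calculate the shift:
Δλ = 2.4263 × (1 - cos(158°))
Δλ = 2.4263 × 1.9272
Δλ = 4.6759 pm

Final wavelength:
λ' = 1.2 + 4.6759 = 5.8759 pm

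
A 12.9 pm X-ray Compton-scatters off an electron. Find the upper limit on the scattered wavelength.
17.7526 pm (at θ = 180°)

The Compton shift is Δλ = λ_C(1 − cos θ).

Since cos θ ranges from −1 to 1, the factor (1 − cos θ) ranges from 0 to 2; the maximum shift occurs at θ = 180° (backscattering):
Δλ_max = 2λ_C = 2 × 2.4263 pm = 4.8526 pm

Maximum scattered wavelength:
λ'_max = λ₀ + Δλ_max = 12.9 + 4.8526 = 17.7526 pm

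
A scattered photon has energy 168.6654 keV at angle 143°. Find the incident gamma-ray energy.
415.1003 keV

Convert final energy to wavelength (hc ≈ 1239.842 keV·pm):
λ' = hc/E' = 1239.842 / 168.6654 = 7.3509 pm

Calculate the Compton shift:
Δλ = λ_C(1 - cos(143°))
Δλ = 2.4263 × (1 - cos(143°))
Δλ = 4.3640 pm

Initial wavelength:
λ = λ' - Δλ = 7.3509 - 4.3640 = 2.9868 pm

Initial energy:
E = hc/λ = 1239.842 / 2.9868 = 415.1003 keV

(Intermediate values are shown rounded; full precision is carried through to the final answer.)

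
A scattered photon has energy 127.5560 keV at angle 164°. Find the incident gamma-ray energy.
249.9000 keV

Convert final energy to wavelength (hc ≈ 1239.842 keV·pm):
λ' = hc/E' = 1239.842 / 127.5560 = 9.7200 pm

Calculate the Compton shift:
Δλ = λ_C(1 - cos(164°))
Δλ = 2.4263 × (1 - cos(164°))
Δλ = 4.7586 pm

Initial wavelength:
λ = λ' - Δλ = 9.7200 - 4.7586 = 4.9614 pm

Initial energy:
E = hc/λ = 1239.842 / 4.9614 = 249.9000 keV

(Intermediate values are shown rounded; full precision is carried through to the final answer.)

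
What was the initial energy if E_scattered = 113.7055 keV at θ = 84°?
142.0000 keV

Convert final energy to wavelength (hc ≈ 1239.842 keV·pm):
λ' = hc/E' = 1239.842 / 113.7055 = 10.9040 pm

Calculate the Compton shift:
Δλ = λ_C(1 - cos(84°))
Δλ = 2.4263 × (1 - cos(84°))
Δλ = 2.1727 pm

Initial wavelength:
λ = λ' - Δλ = 10.9040 - 2.1727 = 8.7313 pm

Initial energy:
E = hc/λ = 1239.842 / 8.7313 = 142.0000 keV

(Intermediate values are shown rounded; full precision is carried through to the final answer.)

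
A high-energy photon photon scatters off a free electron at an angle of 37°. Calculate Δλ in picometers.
0.4886 pm

Using the Compton scattering formula:
Δλ = λ_C(1 - cos θ)

where λ_C = h/(m_e·c) ≈ 2.4263 pm is the Compton wavelength of an electron.

For θ = 37°:
cos(37°) = 0.7986
1 - cos(37°) = 0.2014

Δλ = 2.4263 × 0.2014
Δλ = 0.4886 pm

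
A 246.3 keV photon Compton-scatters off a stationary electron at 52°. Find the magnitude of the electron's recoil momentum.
1.0798e-22 kg·m/s

The electron is initially at rest, so by conservation of momentum:
p⃗_e = p⃗₀ − p⃗'  (incident photon momentum minus scattered photon momentum)

Photon momentum magnitudes (p = h/λ = E/c):
λ₀ = hc/E₀ = 5.0339 pm → p₀ = h/λ₀ = 1.3163e-22 kg·m/s
Δλ = λ_C(1 − cos 52°) = 0.9325 pm
λ' = 5.9664 pm → p' = h/λ' = 1.1106e-22 kg·m/s

The scattered photon makes angle θ = 52° with the incident direction, so by the law of cosines:
|p⃗_e|² = p₀² + p'² − 2p₀p'cos θ
|p⃗_e|² = (1.3163e-22)² + (1.1106e-22)² − 2·1.3163e-22·1.1106e-22·cos(52°)
|p⃗_e| = 1.0798e-22 kg·m/s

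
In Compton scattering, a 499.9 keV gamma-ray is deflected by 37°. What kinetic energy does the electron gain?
82.2694 keV

By energy conservation: K_e = E_initial - E_final

First find the scattered photon energy:
Initial wavelength: λ = hc/E = 2.4802 pm
Compton shift: Δλ = λ_C(1 - cos(37°)) = 0.4886 pm
Final wavelength: λ' = 2.4802 + 0.4886 = 2.9688 pm
Final photon energy: E' = hc/λ' = 417.6306 keV

Electron kinetic energy:
K_e = E - E' = 499.9000 - 417.6306 = 82.2694 keV

(Intermediate values are shown rounded; full precision is carried through to the final answer.)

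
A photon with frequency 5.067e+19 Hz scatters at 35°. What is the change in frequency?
3.498e+18 Hz (decrease)

Convert frequency to wavelength (c = 299792458 m/s):
λ₀ = c/f₀ = 299792458/5.067e+19 = 5.9165672e-12 m = 5.9166 pm

Calculate Compton shift:
Δλ = λ_C(1 - cos(35°)) = 0.4388 pm

Final wavelength:
λ' = λ₀ + Δλ = 5.9166 + 0.4388 = 6.3554 pm

Final frequency:
f' = c/λ' = 299792458/6.3553604e-12 = 4.7171590e+19 Hz

Frequency shift (decrease):
Δf = f₀ - f' = 5.067e+19 - 4.7171590e+19 = 3.498e+18 Hz

(Intermediate values are shown rounded; full precision is carried through to the final answer.)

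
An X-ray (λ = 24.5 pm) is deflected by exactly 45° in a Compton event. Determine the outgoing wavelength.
25.2106 pm

Using the Compton formula: λ' = λ + λ_C(1 − cos θ)

For θ = 45°, cos θ = √2/2 (exact) ≈ 0.7071, so:
1 − cos 45° = 1 − (√2/2) ≈ 0.2929

Δλ = λ_C × 0.2929 = 2.4263 × 0.2929 = 0.7106 pm

λ' = 24.5 + 0.7106 = 25.2106 pm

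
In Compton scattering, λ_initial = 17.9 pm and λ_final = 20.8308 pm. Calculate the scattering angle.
102.00°

First find the wavelength shift:
Δλ = λ' - λ = 20.8308 - 17.9 = 2.9308 pm

Using Δλ = λ_C(1 - cos θ), with λ_C = h/(m_e·c) ≈ 2.42631024 pm:
cos θ = 1 - Δλ/λ_C
cos θ = 1 - 2.9308/2.42631024
cos θ = -0.207925

θ = arccos(-0.207925)
θ = 102.00°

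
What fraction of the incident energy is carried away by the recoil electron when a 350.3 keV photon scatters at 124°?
0.5166 (or 51.66%)

Calculate initial and final photon energies:

Initial: E₀ = 350.3 keV → λ₀ = 3.5394 pm
Compton shift: Δλ = 3.7831 pm
Final wavelength: λ' = 7.3225 pm
Final energy: E' = 169.3205 keV

Fractional energy loss:
(E₀ - E')/E₀ = (350.3000 - 169.3205)/350.3000
= 180.9795/350.3000
= 0.5166
= 51.66%

(Intermediate values are shown rounded; full precision is carried through to the final answer.)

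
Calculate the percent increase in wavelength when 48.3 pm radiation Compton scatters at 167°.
9.9181%

Calculate the Compton shift:
Δλ = λ_C(1 - cos(167°))
Δλ = 2.4263 × (1 - cos(167°))
Δλ = 2.4263 × 1.9744
Δλ = 4.7904 pm

Percentage change:
(Δλ/λ₀) × 100 = (4.7904/48.3) × 100
= 9.9181%

(Intermediate values are shown rounded; full precision is carried through to the final answer.)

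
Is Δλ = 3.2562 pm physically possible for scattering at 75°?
No, inconsistent

Calculate the expected shift for θ = 75°:

Δλ_expected = λ_C(1 - cos(75°))
Δλ_expected = 2.4263 × (1 - cos(75°))
Δλ_expected = 2.4263 × 0.7412
Δλ_expected = 1.7983 pm

Given shift: 3.2562 pm
Expected shift: 1.7983 pm
Difference: 1.4578 pm

The values do not match. The given shift corresponds to θ ≈ 110.0°, not 75°.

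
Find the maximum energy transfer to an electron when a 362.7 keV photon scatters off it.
212.7975 keV

Maximum energy transfer occurs at θ = 180° (backscattering).

Initial photon: E₀ = 362.7 keV → λ₀ = 3.4184 pm

Maximum Compton shift (at 180°):
Δλ_max = 2λ_C = 2 × 2.4263 = 4.8526 pm

Final wavelength:
λ' = 3.4184 + 4.8526 = 8.2710 pm

Minimum photon energy (maximum energy to electron):
E'_min = hc/λ' = 149.9025 keV

Maximum electron kinetic energy:
K_max = E₀ - E'_min = 362.7000 - 149.9025 = 212.7975 keV

(Intermediate values are shown rounded; full precision is carried through to the final answer.)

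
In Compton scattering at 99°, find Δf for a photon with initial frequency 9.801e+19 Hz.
4.689e+19 Hz (decrease)

Convert frequency to wavelength (c = 299792458 m/s):
λ₀ = c/f₀ = 299792458/9.801e+19 = 3.0587946e-12 m = 3.0588 pm

Calculate Compton shift:
Δλ = λ_C(1 - cos(99°)) = 2.8059 pm

Final wavelength:
λ' = λ₀ + Δλ = 3.0588 + 2.8059 = 5.8647 pm

Final frequency:
f' = c/λ' = 299792458/5.8646634e-12 = 5.1118443e+19 Hz

Frequency shift (decrease):
Δf = f₀ - f' = 9.801e+19 - 5.1118443e+19 = 4.689e+19 Hz

(Intermediate values are shown rounded; full precision is carried through to the final answer.)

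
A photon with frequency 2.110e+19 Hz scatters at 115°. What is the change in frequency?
4.124e+18 Hz (decrease)

Convert frequency to wavelength (c = 299792458 m/s):
λ₀ = c/f₀ = 299792458/2.110e+19 = 1.4208173e-11 m = 14.2082 pm

Calculate Compton shift:
Δλ = λ_C(1 - cos(115°)) = 3.4517 pm

Final wavelength:
λ' = λ₀ + Δλ = 14.2082 + 3.4517 = 17.6599 pm

Final frequency:
f' = c/λ' = 299792458/1.7659887e-11 = 1.6975899e+19 Hz

Frequency shift (decrease):
Δf = f₀ - f' = 2.110e+19 - 1.6975899e+19 = 4.124e+18 Hz

(Intermediate values are shown rounded; full precision is carried through to the final answer.)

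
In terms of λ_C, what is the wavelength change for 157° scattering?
1.9205 λ_C

The Compton shift formula is:
Δλ = λ_C(1 - cos θ)

Dividing both sides by λ_C:
Δλ/λ_C = 1 - cos θ

For θ = 157°:
Δλ/λ_C = 1 - cos(157°)
Δλ/λ_C = 1 - -0.9205
Δλ/λ_C = 1.9205

This means the shift is 1.9205 × λ_C = 4.6597 pm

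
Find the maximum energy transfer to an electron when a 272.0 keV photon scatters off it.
140.2542 keV

Maximum energy transfer occurs at θ = 180° (backscattering).

Initial photon: E₀ = 272.0 keV → λ₀ = 4.5582 pm

Maximum Compton shift (at 180°):
Δλ_max = 2λ_C = 2 × 2.4263 = 4.8526 pm

Final wavelength:
λ' = 4.5582 + 4.8526 = 9.4109 pm

Minimum photon energy (maximum energy to electron):
E'_min = hc/λ' = 131.7458 keV

Maximum electron kinetic energy:
K_max = E₀ - E'_min = 272.0000 - 131.7458 = 140.2542 keV

(Intermediate values are shown rounded; full precision is carried through to the final answer.)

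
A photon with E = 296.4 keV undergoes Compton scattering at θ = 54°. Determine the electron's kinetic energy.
57.1944 keV

By energy conservation: K_e = E_initial - E_final

First find the scattered photon energy:
Initial wavelength: λ = hc/E = 4.1830 pm
Compton shift: Δλ = λ_C(1 - cos(54°)) = 1.0002 pm
Final wavelength: λ' = 4.1830 + 1.0002 = 5.1832 pm
Final photon energy: E' = hc/λ' = 239.2056 keV

Electron kinetic energy:
K_e = E - E' = 296.4000 - 239.2056 = 57.1944 keV

(Intermediate values are shown rounded; full precision is carried through to the final answer.)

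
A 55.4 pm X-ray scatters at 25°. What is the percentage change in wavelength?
0.4103%

Calculate the Compton shift:
Δλ = λ_C(1 - cos(25°))
Δλ = 2.4263 × (1 - cos(25°))
Δλ = 2.4263 × 0.0937
Δλ = 0.2273 pm

Percentage change:
(Δλ/λ₀) × 100 = (0.2273/55.4) × 100
= 0.4103%

(Intermediate values are shown rounded; full precision is carried through to the final answer.)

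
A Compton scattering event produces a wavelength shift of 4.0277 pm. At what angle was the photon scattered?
131.30°

From the Compton formula Δλ = λ_C(1 - cos θ), we can solve for θ:

cos θ = 1 - Δλ/λ_C

Given:
- Δλ = 4.0277 pm
- λ_C = h/(m_e·c) ≈ 2.42631024 pm

cos θ = 1 - 4.0277/2.42631024
cos θ = 1 - 1.660010
cos θ = -0.660010

θ = arccos(-0.660010)
θ = 131.30°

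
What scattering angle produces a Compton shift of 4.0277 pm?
131.30°

From the Compton formula Δλ = λ_C(1 - cos θ), we can solve for θ:

cos θ = 1 - Δλ/λ_C

Given:
- Δλ = 4.0277 pm
- λ_C = h/(m_e·c) ≈ 2.42631024 pm

cos θ = 1 - 4.0277/2.42631024
cos θ = 1 - 1.660010
cos θ = -0.660010

θ = arccos(-0.660010)
θ = 131.30°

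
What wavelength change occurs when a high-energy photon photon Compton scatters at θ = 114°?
3.4132 pm

Using the Compton scattering formula:
Δλ = λ_C(1 - cos θ)

where λ_C = h/(m_e·c) ≈ 2.4263 pm is the Compton wavelength of an electron.

For θ = 114°:
cos(114°) = -0.4067
1 - cos(114°) = 1.4067

Δλ = 2.4263 × 1.4067
Δλ = 3.4132 pm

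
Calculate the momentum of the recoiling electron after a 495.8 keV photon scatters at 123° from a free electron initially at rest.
3.3475e-22 kg·m/s

The electron is initially at rest, so by conservation of momentum:
p⃗_e = p⃗₀ − p⃗'  (incident photon momentum minus scattered photon momentum)

Photon momentum magnitudes (p = h/λ = E/c):
λ₀ = hc/E₀ = 2.5007 pm → p₀ = h/λ₀ = 2.6497e-22 kg·m/s
Δλ = λ_C(1 − cos 123°) = 3.7478 pm
λ' = 6.2485 pm → p' = h/λ' = 1.0604e-22 kg·m/s

The scattered photon makes angle θ = 123° with the incident direction, so by the law of cosines:
|p⃗_e|² = p₀² + p'² − 2p₀p'cos θ
|p⃗_e|² = (2.6497e-22)² + (1.0604e-22)² − 2·2.6497e-22·1.0604e-22·cos(123°)
|p⃗_e| = 3.3475e-22 kg·m/s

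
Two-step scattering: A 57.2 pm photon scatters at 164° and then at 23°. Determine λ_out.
62.1515 pm

Apply Compton shift twice:

First scattering at θ₁ = 164°:
Δλ₁ = λ_C(1 - cos(164°))
Δλ₁ = 2.4263 × 1.9613
Δλ₁ = 4.7586 pm

After first scattering:
λ₁ = 57.2 + 4.7586 = 61.9586 pm

Second scattering at θ₂ = 23°:
Δλ₂ = λ_C(1 - cos(23°))
Δλ₂ = 2.4263 × 0.0795
Δλ₂ = 0.1929 pm

Final wavelength:
λ₂ = 61.9586 + 0.1929 = 62.1515 pm

Total shift: Δλ_total = 4.7586 + 0.1929 = 4.9515 pm

(Intermediate values are shown rounded; full precision is carried through to the final answer.)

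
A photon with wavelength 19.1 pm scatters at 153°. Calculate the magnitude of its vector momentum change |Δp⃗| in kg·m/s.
6.0952e-23 kg·m/s

Photon momentum magnitude is p = h/λ.

Initial momentum:
p₀ = h/λ = 6.6261e-34/1.9100e-11 = 3.4691e-23 kg·m/s

After scattering:
λ' = λ + Δλ = 19.1 + 4.5882 = 23.6882 pm
p' = h/λ' = 6.6261e-34/2.3688e-11 = 2.7972e-23 kg·m/s

Momentum is a vector; the scattered photon's direction makes angle θ = 153° with the incident direction. The magnitude of the vector change Δp⃗ = p⃗₀ − p⃗' is found from the law of cosines:
|Δp⃗|² = p₀² + p'² − 2p₀p'cos θ
|Δp⃗|² = (3.4691e-23)² + (2.7972e-23)² − 2·3.4691e-23·2.7972e-23·cos(153°)
|Δp⃗| = 6.0952e-23 kg·m/s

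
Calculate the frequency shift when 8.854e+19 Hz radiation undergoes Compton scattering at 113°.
4.419e+19 Hz (decrease)

Convert frequency to wavelength (c = 299792458 m/s):
λ₀ = c/f₀ = 299792458/8.854e+19 = 3.3859550e-12 m = 3.3860 pm

Calculate Compton shift:
Δλ = λ_C(1 - cos(113°)) = 3.3743 pm

Final wavelength:
λ' = λ₀ + Δλ = 3.3860 + 3.3743 = 6.7603 pm

Final frequency:
f' = c/λ' = 299792458/6.7603002e-12 = 4.4346027e+19 Hz

Frequency shift (decrease):
Δf = f₀ - f' = 8.854e+19 - 4.4346027e+19 = 4.419e+19 Hz

(Intermediate values are shown rounded; full precision is carried through to the final answer.)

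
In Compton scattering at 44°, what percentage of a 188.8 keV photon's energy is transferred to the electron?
0.0940 (or 9.40%)

Calculate initial and final photon energies:

Initial: E₀ = 188.8 keV → λ₀ = 6.5670 pm
Compton shift: Δλ = 0.6810 pm
Final wavelength: λ' = 7.2479 pm
Final energy: E' = 171.0616 keV

Fractional energy loss:
(E₀ - E')/E₀ = (188.8000 - 171.0616)/188.8000
= 17.7384/188.8000
= 0.0940
= 9.40%

(Intermediate values are shown rounded; full precision is carried through to the final answer.)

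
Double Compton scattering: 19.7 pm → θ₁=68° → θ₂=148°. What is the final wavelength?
25.7013 pm

Apply Compton shift twice:

First scattering at θ₁ = 68°:
Δλ₁ = λ_C(1 - cos(68°))
Δλ₁ = 2.4263 × 0.6254
Δλ₁ = 1.5174 pm

After first scattering:
λ₁ = 19.7 + 1.5174 = 21.2174 pm

Second scattering at θ₂ = 148°:
Δλ₂ = λ_C(1 - cos(148°))
Δλ₂ = 2.4263 × 1.8480
Δλ₂ = 4.4839 pm

Final wavelength:
λ₂ = 21.2174 + 4.4839 = 25.7013 pm

Total shift: Δλ_total = 1.5174 + 4.4839 = 6.0013 pm

(Intermediate values are shown rounded; full precision is carried through to the final answer.)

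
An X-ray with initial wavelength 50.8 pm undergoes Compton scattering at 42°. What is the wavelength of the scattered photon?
51.4232 pm

Using the Compton scattering formula:
λ' = λ + Δλ = λ + λ_C(1 - cos θ)

Given:
- Initial wavelength λ = 50.8 pm
- Scattering angle θ = 42°
- Compton wavelength λ_C ≈ 2.4263 pm

Calculate the shift:
Δλ = 2.4263 × (1 - cos(42°))
Δλ = 2.4263 × 0.2569
Δλ = 0.6232 pm

Final wavelength:
λ' = 50.8 + 0.6232 = 51.4232 pm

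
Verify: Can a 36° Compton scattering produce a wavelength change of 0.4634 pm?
Yes, consistent

Calculate the expected shift for θ = 36°:

Δλ_expected = λ_C(1 - cos(36°))
Δλ_expected = 2.4263 × (1 - cos(36°))
Δλ_expected = 2.4263 × 0.1910
Δλ_expected = 0.4634 pm

Given shift: 0.4634 pm
Expected shift: 0.4634 pm
Difference: 0.0000 pm

The values match. This is consistent with Compton scattering at the stated angle.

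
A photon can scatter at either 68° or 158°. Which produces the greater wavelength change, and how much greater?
158° produces the larger shift by a factor of 3.082

Calculate both shifts using Δλ = λ_C(1 - cos θ):

For θ₁ = 68°:
Δλ₁ = 2.4263 × (1 - cos(68°))
Δλ₁ = 2.4263 × 0.6254
Δλ₁ = 1.5174 pm

For θ₂ = 158°:
Δλ₂ = 2.4263 × (1 - cos(158°))
Δλ₂ = 2.4263 × 1.9272
Δλ₂ = 4.6759 pm

The 158° angle produces the larger shift.
Ratio: 4.6759/1.5174 = 3.082

(Intermediate values are shown rounded; full precision is carried through to the final answer.)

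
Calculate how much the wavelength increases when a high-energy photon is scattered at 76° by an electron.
1.8393 pm

Using the Compton scattering formula:
Δλ = λ_C(1 - cos θ)

where λ_C = h/(m_e·c) ≈ 2.4263 pm is the Compton wavelength of an electron.

For θ = 76°:
cos(76°) = 0.2419
1 - cos(76°) = 0.7581

Δλ = 2.4263 × 0.7581
Δλ = 1.8393 pm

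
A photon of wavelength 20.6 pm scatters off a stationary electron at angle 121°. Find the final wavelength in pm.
24.2760 pm

Using the Compton scattering formula:
λ' = λ + Δλ = λ + λ_C(1 - cos θ)

Given:
- Initial wavelength λ = 20.6 pm
- Scattering angle θ = 121°
- Compton wavelength λ_C ≈ 2.4263 pm

Calculate the shift:
Δλ = 2.4263 × (1 - cos(121°))
Δλ = 2.4263 × 1.5150
Δλ = 3.6760 pm

Final wavelength:
λ' = 20.6 + 3.6760 = 24.2760 pm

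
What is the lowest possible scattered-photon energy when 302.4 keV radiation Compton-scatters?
138.4892 keV (at θ = 180°)

The scattered photon has minimum energy when its wavelength is maximum, i.e., when the Compton shift Δλ = λ_C(1 − cos θ) is maximum. This occurs at θ = 180° (backscattering), giving Δλ_max = 2λ_C = 4.8526 pm.

Initial wavelength: λ₀ = hc/E₀ = 4.1000 pm
Maximum final wavelength: λ'_max = λ₀ + 2λ_C = 4.1000 + 4.8526 = 8.9526 pm
Minimum final energy: E'_min = hc/λ'_max = 138.4892 keV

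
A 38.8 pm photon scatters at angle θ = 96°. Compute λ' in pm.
41.4799 pm

Using the Compton scattering formula:
λ' = λ + Δλ = λ + λ_C(1 - cos θ)

Given:
- Initial wavelength λ = 38.8 pm
- Scattering angle θ = 96°
- Compton wavelength λ_C ≈ 2.4263 pm

Calculate the shift:
Δλ = 2.4263 × (1 - cos(96°))
Δλ = 2.4263 × 1.1045
Δλ = 2.6799 pm

Final wavelength:
λ' = 38.8 + 2.6799 = 41.4799 pm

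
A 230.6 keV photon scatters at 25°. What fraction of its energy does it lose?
0.0406 (or 4.06%)

Calculate initial and final photon energies:

Initial: E₀ = 230.6 keV → λ₀ = 5.3766 pm
Compton shift: Δλ = 0.2273 pm
Final wavelength: λ' = 5.6039 pm
Final energy: E' = 221.2456 keV

Fractional energy loss:
(E₀ - E')/E₀ = (230.6000 - 221.2456)/230.6000
= 9.3544/230.6000
= 0.0406
= 4.06%

(Intermediate values are shown rounded; full precision is carried through to the final answer.)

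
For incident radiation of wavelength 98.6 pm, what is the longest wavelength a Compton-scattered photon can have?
103.4526 pm (at θ = 180°)

The Compton shift is Δλ = λ_C(1 − cos θ).

Since cos θ ranges from −1 to 1, the factor (1 − cos θ) ranges from 0 to 2; the maximum shift occurs at θ = 180° (backscattering):
Δλ_max = 2λ_C = 2 × 2.4263 pm = 4.8526 pm

Maximum scattered wavelength:
λ'_max = λ₀ + Δλ_max = 98.6 + 4.8526 = 103.4526 pm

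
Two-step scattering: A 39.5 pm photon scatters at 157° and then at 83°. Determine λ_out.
46.2904 pm

Apply Compton shift twice:

First scattering at θ₁ = 157°:
Δλ₁ = λ_C(1 - cos(157°))
Δλ₁ = 2.4263 × 1.9205
Δλ₁ = 4.6597 pm

After first scattering:
λ₁ = 39.5 + 4.6597 = 44.1597 pm

Second scattering at θ₂ = 83°:
Δλ₂ = λ_C(1 - cos(83°))
Δλ₂ = 2.4263 × 0.8781
Δλ₂ = 2.1306 pm

Final wavelength:
λ₂ = 44.1597 + 2.1306 = 46.2904 pm

Total shift: Δλ_total = 4.6597 + 2.1306 = 6.7904 pm

(Intermediate values are shown rounded; full precision is carried through to the final answer.)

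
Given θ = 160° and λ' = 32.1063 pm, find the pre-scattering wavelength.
27.4000 pm

From λ' = λ + Δλ, we have λ = λ' - Δλ

First calculate the Compton shift:
Δλ = λ_C(1 - cos θ)
Δλ = 2.4263 × (1 - cos(160°))
Δλ = 2.4263 × 1.9397
Δλ = 4.7063 pm

Initial wavelength:
λ = λ' - Δλ
λ = 32.1063 - 4.7063
λ = 27.4000 pm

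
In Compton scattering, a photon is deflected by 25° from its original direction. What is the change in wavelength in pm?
0.2273 pm

Using the Compton scattering formula:
Δλ = λ_C(1 - cos θ)

where λ_C = h/(m_e·c) ≈ 2.4263 pm is the Compton wavelength of an electron.

For θ = 25°:
cos(25°) = 0.9063
1 - cos(25°) = 0.0937

Δλ = 2.4263 × 0.0937
Δλ = 0.2273 pm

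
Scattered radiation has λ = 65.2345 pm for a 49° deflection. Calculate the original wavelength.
64.4000 pm

From λ' = λ + Δλ, we have λ = λ' - Δλ

First calculate the Compton shift:
Δλ = λ_C(1 - cos θ)
Δλ = 2.4263 × (1 - cos(49°))
Δλ = 2.4263 × 0.3439
Δλ = 0.8345 pm

Initial wavelength:
λ = λ' - Δλ
λ = 65.2345 - 0.8345
λ = 64.4000 pm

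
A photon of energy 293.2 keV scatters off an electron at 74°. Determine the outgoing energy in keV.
207.1172 keV

First convert energy to wavelength:
λ = hc/E, with hc ≈ 1239.842 keV·pm (i.e. 1239.842 eV·nm)

For E = 293.2 keV = 293200 eV:
λ = 1239.842 keV·pm / 293.2 keV
λ = 4.2287 pm

Calculate the Compton shift:
Δλ = λ_C(1 - cos(74°)) = 2.4263 × 0.7244
Δλ = 1.7575 pm

Final wavelength:
λ' = 4.2287 + 1.7575 = 5.9862 pm

Final energy:
E' = hc/λ' = 1239.842 / 5.9862 = 207.1172 keV

(Intermediate values are shown rounded; full precision is carried through to the final answer.)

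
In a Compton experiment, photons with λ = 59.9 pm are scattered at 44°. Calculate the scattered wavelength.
60.5810 pm

Using the Compton scattering formula:
λ' = λ + Δλ = λ + λ_C(1 - cos θ)

Given:
- Initial wavelength λ = 59.9 pm
- Scattering angle θ = 44°
- Compton wavelength λ_C ≈ 2.4263 pm

Calculate the shift:
Δλ = 2.4263 × (1 - cos(44°))
Δλ = 2.4263 × 0.2807
Δλ = 0.6810 pm

Final wavelength:
λ' = 59.9 + 0.6810 = 60.5810 pm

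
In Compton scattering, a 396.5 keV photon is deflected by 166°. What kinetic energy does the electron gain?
239.7071 keV

By energy conservation: K_e = E_initial - E_final

First find the scattered photon energy:
Initial wavelength: λ = hc/E = 3.1270 pm
Compton shift: Δλ = λ_C(1 - cos(166°)) = 4.7805 pm
Final wavelength: λ' = 3.1270 + 4.7805 = 7.9075 pm
Final photon energy: E' = hc/λ' = 156.7929 keV

Electron kinetic energy:
K_e = E - E' = 396.5000 - 156.7929 = 239.7071 keV

(Intermediate values are shown rounded; full precision is carried through to the final answer.)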